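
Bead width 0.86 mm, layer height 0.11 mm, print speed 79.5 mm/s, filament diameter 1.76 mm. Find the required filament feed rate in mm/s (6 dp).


Q = 0.86 * 0.11 * 79.5 = 7.5207 mm^3/s
A_fil = pi*(1.76/2)^2 = 2.43284935 mm^2
v_feed = 7.5207 / 2.43284935 = 3.091313 mm/s


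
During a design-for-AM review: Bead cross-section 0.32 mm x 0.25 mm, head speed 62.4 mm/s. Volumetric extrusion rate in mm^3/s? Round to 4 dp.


Rate = 0.32 * 0.25 * 62.4 = 4.992 mm^3/s


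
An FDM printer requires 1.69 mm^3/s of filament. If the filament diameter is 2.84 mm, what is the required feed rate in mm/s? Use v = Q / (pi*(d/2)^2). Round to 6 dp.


A = pi*(2.84/2)^2 = 6.334707
v = 1.69 / 6.334707 = 0.266784 mm/s


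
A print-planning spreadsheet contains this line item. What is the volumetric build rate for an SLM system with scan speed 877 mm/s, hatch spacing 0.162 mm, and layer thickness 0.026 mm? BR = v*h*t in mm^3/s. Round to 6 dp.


Rate = 877 * 0.162 * 0.026 = 3.693924 mm^3/s


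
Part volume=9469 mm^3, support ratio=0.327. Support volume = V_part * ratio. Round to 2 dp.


V_support = 9469 * 0.327 = 3096.36 mm^3


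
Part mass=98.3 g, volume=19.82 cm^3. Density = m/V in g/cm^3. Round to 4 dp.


rho = 98.3 / 19.82 = 4.9596 g/cm^3


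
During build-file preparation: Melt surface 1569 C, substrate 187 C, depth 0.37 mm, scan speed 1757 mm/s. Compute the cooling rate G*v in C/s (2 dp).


G = (1569-187)/0.37 = 3735.13513514 C/mm
CR = 3735.13513514 * 1757 = 6562632.43 C/s


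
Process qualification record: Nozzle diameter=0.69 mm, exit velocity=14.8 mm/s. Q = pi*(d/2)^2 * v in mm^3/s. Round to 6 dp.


A = pi*(0.69/2)^2 = 0.37392807 mm^2
Q = 0.37392807 * 14.8 = 5.534135 mm^3/s


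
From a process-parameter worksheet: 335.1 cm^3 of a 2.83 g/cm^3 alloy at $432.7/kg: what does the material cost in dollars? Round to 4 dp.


Mass = 335.1*2.83/1000 = 0.948333 kg
Cost = 0.948333 * 432.7 = 410.3437 $


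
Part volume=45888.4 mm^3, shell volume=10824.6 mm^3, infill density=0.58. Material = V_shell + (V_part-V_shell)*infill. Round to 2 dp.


V_infill = (45888.4 - 10824.6) * 0.58 = 20337.0
V_total = 10824.6 + 20337.0 = 31161.6 mm^3


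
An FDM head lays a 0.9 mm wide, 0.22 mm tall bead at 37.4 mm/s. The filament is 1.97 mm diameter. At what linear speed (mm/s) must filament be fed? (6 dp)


Q = 0.9 * 0.22 * 37.4 = 7.4052 mm^3/s
A_fil = pi*(1.97/2)^2 = 3.04805173 mm^2
v_feed = 7.4052 / 3.04805173 = 2.429486 mm/s


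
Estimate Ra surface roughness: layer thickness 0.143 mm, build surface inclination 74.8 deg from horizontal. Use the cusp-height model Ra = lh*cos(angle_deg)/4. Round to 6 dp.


Ra = 0.143 * cos(74.8) / 4 = 0.009373 mm


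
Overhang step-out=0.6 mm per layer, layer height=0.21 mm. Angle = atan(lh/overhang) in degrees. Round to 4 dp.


angle = atan(0.21/0.6) = 19.29 degrees


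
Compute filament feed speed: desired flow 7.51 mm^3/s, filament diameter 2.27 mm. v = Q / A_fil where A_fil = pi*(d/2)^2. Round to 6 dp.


A = pi*(2.27/2)^2 = 4.047078
v = 7.51 / 4.047078 = 1.85566 mm/s


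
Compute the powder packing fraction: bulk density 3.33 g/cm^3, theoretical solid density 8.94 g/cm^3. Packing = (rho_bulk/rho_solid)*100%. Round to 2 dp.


Packing = (3.33/8.94)*100 = 37.25 %


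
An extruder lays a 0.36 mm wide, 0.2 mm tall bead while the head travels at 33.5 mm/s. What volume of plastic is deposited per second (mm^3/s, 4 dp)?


Rate = 0.36 * 0.2 * 33.5 = 2.412 mm^3/s


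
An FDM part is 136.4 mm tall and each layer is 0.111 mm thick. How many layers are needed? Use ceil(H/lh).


Layers = ceil(136.4/0.111) = 1229


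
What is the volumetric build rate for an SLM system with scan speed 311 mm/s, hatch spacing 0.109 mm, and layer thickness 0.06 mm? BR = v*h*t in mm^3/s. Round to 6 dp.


Rate = 311 * 0.109 * 0.06 = 2.03394 mm^3/s


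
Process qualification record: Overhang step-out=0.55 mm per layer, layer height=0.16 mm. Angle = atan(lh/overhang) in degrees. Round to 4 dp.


angle = atan(0.16/0.55) = 16.2202 degrees


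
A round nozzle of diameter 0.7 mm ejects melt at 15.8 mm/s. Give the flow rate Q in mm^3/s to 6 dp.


A = pi*(0.7/2)^2 = 0.3848451 mm^2
Q = 0.3848451 * 15.8 = 6.080553 mm^3/s


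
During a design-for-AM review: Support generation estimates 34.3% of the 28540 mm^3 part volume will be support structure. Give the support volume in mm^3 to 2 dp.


V_support = 28540 * 0.343 = 9789.22 mm^3


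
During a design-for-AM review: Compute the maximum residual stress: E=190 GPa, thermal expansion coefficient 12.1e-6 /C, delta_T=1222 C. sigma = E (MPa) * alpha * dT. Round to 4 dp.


sigma = 190*1000 * 12.1e-6 * 1222 = 2809.378 MPa


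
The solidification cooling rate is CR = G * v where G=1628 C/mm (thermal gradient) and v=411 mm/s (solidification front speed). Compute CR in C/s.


CR = 1628 * 411 = 669108 C/s


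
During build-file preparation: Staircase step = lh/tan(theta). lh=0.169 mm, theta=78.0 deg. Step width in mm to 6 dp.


step = 0.169 / tan(78.0) = 0.035922 mm


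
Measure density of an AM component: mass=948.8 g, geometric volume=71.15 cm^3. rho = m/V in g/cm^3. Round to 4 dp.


rho = 948.8 / 71.15 = 13.3352 g/cm^3


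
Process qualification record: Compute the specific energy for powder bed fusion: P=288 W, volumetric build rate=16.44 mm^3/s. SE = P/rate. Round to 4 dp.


SE = 288 / 16.44 = 17.5182 J/mm^3


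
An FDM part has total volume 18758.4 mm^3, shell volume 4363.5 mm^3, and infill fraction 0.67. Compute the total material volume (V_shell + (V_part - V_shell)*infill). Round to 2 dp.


V_infill = (18758.4 - 4363.5) * 0.67 = 9644.58
V_total = 4363.5 + 9644.58 = 14008.08 mm^3


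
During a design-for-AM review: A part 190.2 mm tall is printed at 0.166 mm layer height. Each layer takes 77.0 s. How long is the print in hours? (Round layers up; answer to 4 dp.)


Layers = ceil(190.2/0.166) = 1146
t = 1146 * 77.0 / 3600 = 24.5117 hrs


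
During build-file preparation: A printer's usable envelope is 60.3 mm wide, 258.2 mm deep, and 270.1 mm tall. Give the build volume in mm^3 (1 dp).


V = 60.3 * 258.2 * 270.1 = 4205311.1 mm^3


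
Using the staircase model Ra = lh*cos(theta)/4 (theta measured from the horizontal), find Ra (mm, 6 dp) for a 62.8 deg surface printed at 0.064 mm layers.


Ra = 0.064 * cos(62.8) / 4 = 0.007314 mm


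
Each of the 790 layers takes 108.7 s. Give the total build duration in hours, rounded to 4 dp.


t = 790 * 108.7 / 3600 = 23.8536 hrs


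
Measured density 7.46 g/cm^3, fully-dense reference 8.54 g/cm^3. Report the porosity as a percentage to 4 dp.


Porosity = (1-7.46/8.54)*100 = 12.6464 %


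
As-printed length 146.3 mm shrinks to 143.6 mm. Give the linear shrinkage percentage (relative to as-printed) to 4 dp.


Shrinkage = ((146.3-143.6)/146.3)*100 = 1.8455 %


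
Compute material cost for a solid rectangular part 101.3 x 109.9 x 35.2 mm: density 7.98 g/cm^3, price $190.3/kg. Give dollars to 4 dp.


V = 101.3 * 109.9 * 35.2 = 391877.024 mm^3 = 391.877024 cm^3
Mass = 391.877024 * 7.98 / 1000 = 3.12717865 kg
Cost = 3.12717865 * 190.3 = 595.1021 $


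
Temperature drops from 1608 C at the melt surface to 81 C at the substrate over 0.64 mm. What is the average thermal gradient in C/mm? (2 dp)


G = (1608-81)/0.64 = 2385.94 C/mm


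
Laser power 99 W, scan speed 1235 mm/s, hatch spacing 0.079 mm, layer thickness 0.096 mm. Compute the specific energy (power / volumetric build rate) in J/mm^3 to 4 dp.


Build rate = 1235 * 0.079 * 0.096 = 9.36624 mm^3/s
SE = 99 / 9.36624 = 10.5699 J/mm^3


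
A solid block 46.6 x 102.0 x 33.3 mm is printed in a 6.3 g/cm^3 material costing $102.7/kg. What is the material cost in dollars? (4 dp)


V = 46.6 * 102.0 * 33.3 = 158281.56 mm^3 = 158.28156 cm^3
Mass = 158.28156 * 6.3 / 1000 = 0.99717383 kg
Cost = 0.99717383 * 102.7 = 102.4098 $


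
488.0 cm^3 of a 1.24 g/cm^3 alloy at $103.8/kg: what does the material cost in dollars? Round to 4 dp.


Mass = 488.0*1.24/1000 = 0.60512 kg
Cost = 0.60512 * 103.8 = 62.8115 $


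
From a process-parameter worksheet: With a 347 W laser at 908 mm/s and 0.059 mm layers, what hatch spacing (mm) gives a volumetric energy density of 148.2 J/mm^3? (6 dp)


h = 347 / (148.2*908*0.059) = 0.043706 mm


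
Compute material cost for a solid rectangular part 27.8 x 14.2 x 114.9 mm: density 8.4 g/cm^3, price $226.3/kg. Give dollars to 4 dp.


V = 27.8 * 14.2 * 114.9 = 45357.924 mm^3 = 45.357924 cm^3
Mass = 45.357924 * 8.4 / 1000 = 0.38100656 kg
Cost = 0.38100656 * 226.3 = 86.2218 $


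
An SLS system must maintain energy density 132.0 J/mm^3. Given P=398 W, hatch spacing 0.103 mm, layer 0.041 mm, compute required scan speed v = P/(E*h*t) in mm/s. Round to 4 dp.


v = 398 / (132.0*0.103*0.041) = 713.9833 mm/s


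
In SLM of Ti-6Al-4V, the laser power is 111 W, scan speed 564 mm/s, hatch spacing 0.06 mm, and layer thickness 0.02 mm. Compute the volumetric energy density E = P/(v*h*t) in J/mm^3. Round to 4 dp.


E = 111 / (564*0.06*0.02) = 164.0071 J/mm^3


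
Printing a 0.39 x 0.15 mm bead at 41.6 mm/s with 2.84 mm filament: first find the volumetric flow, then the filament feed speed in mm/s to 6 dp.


Q = 0.39 * 0.15 * 41.6 = 2.4336 mm^3/s
A_fil = pi*(2.84/2)^2 = 6.33470743 mm^2
v_feed = 2.4336 / 6.33470743 = 0.384169 mm/s


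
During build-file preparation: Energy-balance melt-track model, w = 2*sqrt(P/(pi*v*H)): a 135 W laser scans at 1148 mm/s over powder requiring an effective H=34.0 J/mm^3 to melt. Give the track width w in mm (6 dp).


w = 2*sqrt(135/(pi*1148*34.0)) = 0.066361 mm


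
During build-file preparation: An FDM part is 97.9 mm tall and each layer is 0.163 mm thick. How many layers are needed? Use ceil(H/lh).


Layers = ceil(97.9/0.163) = 601


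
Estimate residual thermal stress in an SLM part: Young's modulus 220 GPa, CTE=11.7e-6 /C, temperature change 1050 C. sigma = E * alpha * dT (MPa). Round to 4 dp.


sigma = 220*1000 * 11.7e-6 * 1050 = 2702.7 MPa


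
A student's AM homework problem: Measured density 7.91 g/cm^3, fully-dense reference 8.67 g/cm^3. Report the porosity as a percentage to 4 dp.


Porosity = (1-7.91/8.67)*100 = 8.7659 %


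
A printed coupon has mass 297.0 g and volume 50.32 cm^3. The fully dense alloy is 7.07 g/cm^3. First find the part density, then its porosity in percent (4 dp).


rho_part = 297.0 / 50.32 = 5.90222576 g/cm^3
Porosity = (1 - 5.90222576/7.07)*100 = 16.5173 %


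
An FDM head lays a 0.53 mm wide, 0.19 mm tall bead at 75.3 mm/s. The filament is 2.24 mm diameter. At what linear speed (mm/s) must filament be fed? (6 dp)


Q = 0.53 * 0.19 * 75.3 = 7.58271 mm^3/s
A_fil = pi*(2.24/2)^2 = 3.94081382 mm^2
v_feed = 7.58271 / 3.94081382 = 1.924148 mm/s


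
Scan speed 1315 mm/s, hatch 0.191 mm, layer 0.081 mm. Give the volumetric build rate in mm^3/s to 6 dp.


Rate = 1315 * 0.191 * 0.081 = 20.344365 mm^3/s


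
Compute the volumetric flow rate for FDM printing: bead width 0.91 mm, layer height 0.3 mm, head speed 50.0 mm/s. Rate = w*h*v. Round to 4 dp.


Rate = 0.91 * 0.3 * 50.0 = 13.65 mm^3/s


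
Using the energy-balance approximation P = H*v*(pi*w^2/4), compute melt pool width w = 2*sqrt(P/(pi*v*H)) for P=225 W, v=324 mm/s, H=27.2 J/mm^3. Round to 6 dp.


w = 2*sqrt(225/(pi*324*27.2)) = 0.180297 mm


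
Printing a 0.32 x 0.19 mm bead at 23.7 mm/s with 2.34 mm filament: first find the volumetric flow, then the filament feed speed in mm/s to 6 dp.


Q = 0.32 * 0.19 * 23.7 = 1.44096 mm^3/s
A_fil = pi*(2.34/2)^2 = 4.30052618 mm^2
v_feed = 1.44096 / 4.30052618 = 0.335066 mm/s


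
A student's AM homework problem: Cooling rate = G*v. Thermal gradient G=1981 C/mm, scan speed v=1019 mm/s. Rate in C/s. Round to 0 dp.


CR = 1981 * 1019 = 2018639 C/s


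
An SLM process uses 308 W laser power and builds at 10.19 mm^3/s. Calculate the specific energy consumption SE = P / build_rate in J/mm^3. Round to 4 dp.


SE = 308 / 10.19 = 30.2257 J/mm^3


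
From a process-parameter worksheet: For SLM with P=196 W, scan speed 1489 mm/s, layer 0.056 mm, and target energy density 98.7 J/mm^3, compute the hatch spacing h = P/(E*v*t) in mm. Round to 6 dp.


h = 196 / (98.7*1489*0.056) = 0.023815 mm


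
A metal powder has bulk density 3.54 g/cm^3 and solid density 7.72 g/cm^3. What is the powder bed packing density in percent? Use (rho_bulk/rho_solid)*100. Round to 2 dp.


Packing = (3.54/7.72)*100 = 45.85 %


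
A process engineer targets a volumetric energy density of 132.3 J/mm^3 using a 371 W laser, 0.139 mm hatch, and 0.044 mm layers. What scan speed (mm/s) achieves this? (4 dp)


v = 371 / (132.3*0.139*0.044) = 458.5077 mm/s


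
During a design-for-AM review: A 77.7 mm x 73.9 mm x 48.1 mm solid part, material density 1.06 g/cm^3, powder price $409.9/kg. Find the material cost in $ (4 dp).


V = 77.7 * 73.9 * 48.1 = 276191.643 mm^3 = 276.191643 cm^3
Mass = 276.191643 * 1.06 / 1000 = 0.29276314 kg
Cost = 0.29276314 * 409.9 = 120.0036 $


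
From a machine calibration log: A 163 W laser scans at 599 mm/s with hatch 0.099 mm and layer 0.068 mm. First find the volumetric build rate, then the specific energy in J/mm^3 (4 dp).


Build rate = 599 * 0.099 * 0.068 = 4.032468 mm^3/s
SE = 163 / 4.032468 = 40.4219 J/mm^3


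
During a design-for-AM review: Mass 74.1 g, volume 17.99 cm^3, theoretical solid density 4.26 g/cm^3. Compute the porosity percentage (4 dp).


rho_part = 74.1 / 17.99 = 4.11895497 g/cm^3
Porosity = (1 - 4.11895497/4.26)*100 = 3.3109 %


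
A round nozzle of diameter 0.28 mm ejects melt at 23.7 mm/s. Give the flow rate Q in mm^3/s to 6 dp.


A = pi*(0.28/2)^2 = 0.06157522 mm^2
Q = 0.06157522 * 23.7 = 1.459333 mm^3/s


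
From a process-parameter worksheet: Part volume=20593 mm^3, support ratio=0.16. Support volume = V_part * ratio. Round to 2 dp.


V_support = 20593 * 0.16 = 3294.88 mm^3


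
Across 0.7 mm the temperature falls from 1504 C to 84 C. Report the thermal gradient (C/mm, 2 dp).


G = (1504-84)/0.7 = 2028.57 C/mm


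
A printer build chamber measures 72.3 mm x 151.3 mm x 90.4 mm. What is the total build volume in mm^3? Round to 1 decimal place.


V = 72.3 * 151.3 * 90.4 = 988884.7 mm^3


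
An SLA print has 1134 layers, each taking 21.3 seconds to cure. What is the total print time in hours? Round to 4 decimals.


t = 1134 * 21.3 / 3600 = 6.7095 hrs


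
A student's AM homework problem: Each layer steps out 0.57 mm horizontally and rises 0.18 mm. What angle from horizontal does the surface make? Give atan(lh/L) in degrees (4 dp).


angle = atan(0.18/0.57) = 17.5256 degrees


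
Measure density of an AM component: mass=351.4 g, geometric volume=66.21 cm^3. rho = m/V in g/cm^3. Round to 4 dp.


rho = 351.4 / 66.21 = 5.3074 g/cm^3


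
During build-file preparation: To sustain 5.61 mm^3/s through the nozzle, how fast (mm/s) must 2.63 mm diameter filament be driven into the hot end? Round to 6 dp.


A = pi*(2.63/2)^2 = 5.432521
v = 5.61 / 5.432521 = 1.03267 mm/s


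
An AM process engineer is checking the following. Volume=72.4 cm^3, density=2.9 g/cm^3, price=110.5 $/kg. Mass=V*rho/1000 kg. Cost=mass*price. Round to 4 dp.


Mass = 72.4*2.9/1000 = 0.20996 kg
Cost = 0.20996 * 110.5 = 23.2006 $


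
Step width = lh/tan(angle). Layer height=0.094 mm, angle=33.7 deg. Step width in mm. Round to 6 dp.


step = 0.094 / tan(33.7) = 0.140947 mm


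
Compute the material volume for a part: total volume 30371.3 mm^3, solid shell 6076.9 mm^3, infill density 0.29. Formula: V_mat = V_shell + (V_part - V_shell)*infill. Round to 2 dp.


V_infill = (30371.3 - 6076.9) * 0.29 = 7045.38
V_total = 6076.9 + 7045.38 = 13122.28 mm^3


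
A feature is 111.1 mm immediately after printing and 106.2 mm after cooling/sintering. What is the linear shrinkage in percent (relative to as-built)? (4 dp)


Shrinkage = ((111.1-106.2)/111.1)*100 = 4.4104 %


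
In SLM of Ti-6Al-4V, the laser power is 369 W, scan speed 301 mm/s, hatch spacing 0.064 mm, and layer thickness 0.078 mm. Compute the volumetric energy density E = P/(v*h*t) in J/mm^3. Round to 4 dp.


E = 369 / (301*0.064*0.078) = 245.5756 J/mm^3


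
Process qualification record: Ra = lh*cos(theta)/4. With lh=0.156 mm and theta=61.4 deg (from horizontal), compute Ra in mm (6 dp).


Ra = 0.156 * cos(61.4) / 4 = 0.018669 mm


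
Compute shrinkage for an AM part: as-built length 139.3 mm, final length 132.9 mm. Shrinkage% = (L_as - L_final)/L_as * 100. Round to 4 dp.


Shrinkage = ((139.3-132.9)/139.3)*100 = 4.5944 %


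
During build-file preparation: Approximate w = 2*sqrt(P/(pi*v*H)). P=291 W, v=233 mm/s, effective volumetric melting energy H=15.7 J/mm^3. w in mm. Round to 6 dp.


w = 2*sqrt(291/(pi*233*15.7)) = 0.318254 mm


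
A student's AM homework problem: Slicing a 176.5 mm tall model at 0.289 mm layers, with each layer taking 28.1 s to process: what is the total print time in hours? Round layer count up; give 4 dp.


Layers = ceil(176.5/0.289) = 611
t = 611 * 28.1 / 3600 = 4.7692 hrs


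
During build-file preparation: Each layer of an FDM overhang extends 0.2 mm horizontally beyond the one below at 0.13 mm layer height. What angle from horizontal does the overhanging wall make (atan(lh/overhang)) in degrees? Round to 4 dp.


angle = atan(0.13/0.2) = 33.0239 degrees


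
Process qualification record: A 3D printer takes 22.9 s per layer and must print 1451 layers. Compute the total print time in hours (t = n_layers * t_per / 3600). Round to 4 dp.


t = 1451 * 22.9 / 3600 = 9.23 hrs


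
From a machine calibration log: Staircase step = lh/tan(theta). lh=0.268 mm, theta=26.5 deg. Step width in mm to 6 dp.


step = 0.268 / tan(26.5) = 0.537525 mm


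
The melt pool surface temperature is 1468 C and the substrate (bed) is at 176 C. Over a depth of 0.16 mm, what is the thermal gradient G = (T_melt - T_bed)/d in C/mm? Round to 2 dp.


G = (1468-176)/0.16 = 8075.0 C/mm


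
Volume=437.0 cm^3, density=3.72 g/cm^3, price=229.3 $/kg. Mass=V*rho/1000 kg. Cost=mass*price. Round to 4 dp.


Mass = 437.0*3.72/1000 = 1.62564 kg
Cost = 1.62564 * 229.3 = 372.7593 $


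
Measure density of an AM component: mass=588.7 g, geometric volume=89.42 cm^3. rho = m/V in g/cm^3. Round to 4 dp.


rho = 588.7 / 89.42 = 6.5835 g/cm^3


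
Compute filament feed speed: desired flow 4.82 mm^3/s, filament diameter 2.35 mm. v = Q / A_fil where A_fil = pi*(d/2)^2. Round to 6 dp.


A = pi*(2.35/2)^2 = 4.337361
v = 4.82 / 4.337361 = 1.111275 mm/s


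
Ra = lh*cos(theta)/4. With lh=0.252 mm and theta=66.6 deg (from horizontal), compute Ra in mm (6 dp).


Ra = 0.252 * cos(66.6) / 4 = 0.02502 mm


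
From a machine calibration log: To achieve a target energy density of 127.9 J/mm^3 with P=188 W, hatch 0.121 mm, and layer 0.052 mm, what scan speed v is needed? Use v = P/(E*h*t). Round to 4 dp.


v = 188 / (127.9*0.121*0.052) = 233.6139 mm/s


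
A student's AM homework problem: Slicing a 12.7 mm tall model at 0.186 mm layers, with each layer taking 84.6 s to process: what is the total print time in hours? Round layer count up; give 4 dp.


Layers = ceil(12.7/0.186) = 69
t = 69 * 84.6 / 3600 = 1.6215 hrs


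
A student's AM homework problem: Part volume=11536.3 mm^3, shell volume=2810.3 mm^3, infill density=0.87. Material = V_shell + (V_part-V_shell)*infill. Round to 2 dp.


V_infill = (11536.3 - 2810.3) * 0.87 = 7591.62
V_total = 2810.3 + 7591.62 = 10401.92 mm^3


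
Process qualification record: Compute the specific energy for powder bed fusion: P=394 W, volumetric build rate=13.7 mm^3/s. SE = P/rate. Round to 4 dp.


SE = 394 / 13.7 = 28.7591 J/mm^3


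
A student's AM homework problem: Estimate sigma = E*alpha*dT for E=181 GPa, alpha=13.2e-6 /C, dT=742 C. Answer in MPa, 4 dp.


sigma = 181*1000 * 13.2e-6 * 742 = 1772.7864 MPa


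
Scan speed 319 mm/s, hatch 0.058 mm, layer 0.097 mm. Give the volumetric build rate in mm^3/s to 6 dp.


Rate = 319 * 0.058 * 0.097 = 1.794694 mm^3/s


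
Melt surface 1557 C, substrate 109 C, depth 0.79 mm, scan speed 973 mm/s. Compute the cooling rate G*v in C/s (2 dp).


G = (1557-109)/0.79 = 1832.91139241 C/mm
CR = 1832.91139241 * 973 = 1783422.78 C/s


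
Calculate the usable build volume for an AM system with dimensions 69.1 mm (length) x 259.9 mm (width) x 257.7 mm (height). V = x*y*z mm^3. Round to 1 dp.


V = 69.1 * 259.9 * 257.7 = 4628057.5 mm^3


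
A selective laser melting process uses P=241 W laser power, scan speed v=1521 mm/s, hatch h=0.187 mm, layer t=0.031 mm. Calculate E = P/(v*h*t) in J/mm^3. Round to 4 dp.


E = 241 / (1521*0.187*0.031) = 27.3328 J/mm^3


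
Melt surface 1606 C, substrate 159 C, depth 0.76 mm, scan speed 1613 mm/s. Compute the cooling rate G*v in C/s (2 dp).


G = (1606-159)/0.76 = 1903.94736842 C/mm
CR = 1903.94736842 * 1613 = 3071067.11 C/s


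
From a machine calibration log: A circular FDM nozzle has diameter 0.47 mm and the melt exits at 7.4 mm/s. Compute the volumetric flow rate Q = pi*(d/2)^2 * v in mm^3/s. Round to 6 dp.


A = pi*(0.47/2)^2 = 0.17349445 mm^2
Q = 0.17349445 * 7.4 = 1.283859 mm^3/s


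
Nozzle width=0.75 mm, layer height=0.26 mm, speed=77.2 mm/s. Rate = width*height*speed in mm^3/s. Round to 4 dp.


Rate = 0.75 * 0.26 * 77.2 = 15.054 mm^3/s


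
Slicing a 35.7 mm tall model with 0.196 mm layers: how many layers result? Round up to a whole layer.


Layers = ceil(35.7/0.196) = 183


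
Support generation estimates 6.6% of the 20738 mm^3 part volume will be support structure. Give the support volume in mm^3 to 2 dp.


V_support = 20738 * 0.066 = 1368.71 mm^3


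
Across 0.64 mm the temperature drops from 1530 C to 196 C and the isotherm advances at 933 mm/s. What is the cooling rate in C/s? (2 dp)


G = (1530-196)/0.64 = 2084.375 C/mm
CR = 2084.375 * 933 = 1944721.88 C/s


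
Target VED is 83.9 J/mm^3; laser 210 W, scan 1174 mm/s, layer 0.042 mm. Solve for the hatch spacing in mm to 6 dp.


h = 210 / (83.9*1174*0.042) = 0.050762 mm


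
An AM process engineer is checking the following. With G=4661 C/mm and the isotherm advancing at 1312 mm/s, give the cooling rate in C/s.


CR = 4661 * 1312 = 6115232 C/s


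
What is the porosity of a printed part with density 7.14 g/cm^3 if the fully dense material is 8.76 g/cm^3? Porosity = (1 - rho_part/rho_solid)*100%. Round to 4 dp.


Porosity = (1-7.14/8.76)*100 = 18.4932 %


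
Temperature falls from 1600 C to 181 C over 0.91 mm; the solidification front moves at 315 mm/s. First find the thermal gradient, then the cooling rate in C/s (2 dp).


G = (1600-181)/0.91 = 1559.34065934 C/mm
CR = 1559.34065934 * 315 = 491192.31 C/s


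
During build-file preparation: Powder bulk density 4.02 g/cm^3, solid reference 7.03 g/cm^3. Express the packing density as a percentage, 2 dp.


Packing = (4.02/7.03)*100 = 57.18 %


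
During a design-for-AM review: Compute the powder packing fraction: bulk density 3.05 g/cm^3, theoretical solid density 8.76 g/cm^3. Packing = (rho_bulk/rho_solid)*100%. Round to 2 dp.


Packing = (3.05/8.76)*100 = 34.82 %


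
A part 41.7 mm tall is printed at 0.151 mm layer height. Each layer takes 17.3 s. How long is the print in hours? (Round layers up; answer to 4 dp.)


Layers = ceil(41.7/0.151) = 277
t = 277 * 17.3 / 3600 = 1.3311 hrs


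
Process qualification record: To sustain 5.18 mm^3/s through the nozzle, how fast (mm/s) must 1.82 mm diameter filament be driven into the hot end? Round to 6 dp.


A = pi*(1.82/2)^2 = 2.601553
v = 5.18 / 2.601553 = 1.991118 mm/s


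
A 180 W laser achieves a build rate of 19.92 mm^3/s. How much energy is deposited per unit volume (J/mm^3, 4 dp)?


SE = 180 / 19.92 = 9.0361 J/mm^3


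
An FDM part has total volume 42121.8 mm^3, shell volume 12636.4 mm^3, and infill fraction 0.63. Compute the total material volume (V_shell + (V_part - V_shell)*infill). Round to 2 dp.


V_infill = (42121.8 - 12636.4) * 0.63 = 18575.8
V_total = 12636.4 + 18575.8 = 31212.2 mm^3


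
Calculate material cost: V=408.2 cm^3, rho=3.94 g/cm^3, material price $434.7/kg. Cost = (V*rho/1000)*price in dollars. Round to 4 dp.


Mass = 408.2*3.94/1000 = 1.608308 kg
Cost = 1.608308 * 434.7 = 699.1315 $


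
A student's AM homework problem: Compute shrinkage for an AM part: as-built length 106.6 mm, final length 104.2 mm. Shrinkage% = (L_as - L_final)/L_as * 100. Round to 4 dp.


Shrinkage = ((106.6-104.2)/106.6)*100 = 2.2514 %


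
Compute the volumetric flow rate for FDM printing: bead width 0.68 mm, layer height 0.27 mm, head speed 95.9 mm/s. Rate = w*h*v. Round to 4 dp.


Rate = 0.68 * 0.27 * 95.9 = 17.6072 mm^3/s


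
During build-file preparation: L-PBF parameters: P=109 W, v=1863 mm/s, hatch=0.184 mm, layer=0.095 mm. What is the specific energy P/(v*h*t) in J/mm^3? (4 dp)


Build rate = 1863 * 0.184 * 0.095 = 32.56524 mm^3/s
SE = 109 / 32.56524 = 3.3471 J/mm^3


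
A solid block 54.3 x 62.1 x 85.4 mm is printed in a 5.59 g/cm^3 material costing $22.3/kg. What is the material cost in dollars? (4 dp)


V = 54.3 * 62.1 * 85.4 = 287971.362 mm^3 = 287.971362 cm^3
Mass = 287.971362 * 5.59 / 1000 = 1.60975991 kg
Cost = 1.60975991 * 22.3 = 35.8976 $


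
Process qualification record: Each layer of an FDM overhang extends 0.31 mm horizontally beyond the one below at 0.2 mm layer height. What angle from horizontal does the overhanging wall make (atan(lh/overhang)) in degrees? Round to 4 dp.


angle = atan(0.2/0.31) = 32.8285 degrees


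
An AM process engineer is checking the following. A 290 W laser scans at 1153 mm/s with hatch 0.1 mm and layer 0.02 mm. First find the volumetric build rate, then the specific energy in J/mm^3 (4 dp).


Build rate = 1153 * 0.1 * 0.02 = 2.306 mm^3/s
SE = 290 / 2.306 = 125.7589 J/mm^3


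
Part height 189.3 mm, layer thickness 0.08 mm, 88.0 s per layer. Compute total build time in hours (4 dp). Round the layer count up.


Layers = ceil(189.3/0.08) = 2367
t = 2367 * 88.0 / 3600 = 57.86 hrs


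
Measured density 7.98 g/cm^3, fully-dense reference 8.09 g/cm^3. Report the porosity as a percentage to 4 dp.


Porosity = (1-7.98/8.09)*100 = 1.3597 %


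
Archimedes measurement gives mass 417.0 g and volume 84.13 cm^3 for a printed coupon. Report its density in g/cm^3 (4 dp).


rho = 417.0 / 84.13 = 4.9566 g/cm^3


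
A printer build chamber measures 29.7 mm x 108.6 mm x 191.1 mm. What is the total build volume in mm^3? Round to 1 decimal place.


V = 29.7 * 108.6 * 191.1 = 616377.8 mm^3


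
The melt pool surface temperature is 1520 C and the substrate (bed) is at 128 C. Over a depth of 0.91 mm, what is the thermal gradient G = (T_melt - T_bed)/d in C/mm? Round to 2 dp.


G = (1520-128)/0.91 = 1529.67 C/mm


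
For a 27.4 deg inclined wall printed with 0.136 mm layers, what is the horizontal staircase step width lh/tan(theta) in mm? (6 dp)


step = 0.136 / tan(27.4) = 0.262371 mm


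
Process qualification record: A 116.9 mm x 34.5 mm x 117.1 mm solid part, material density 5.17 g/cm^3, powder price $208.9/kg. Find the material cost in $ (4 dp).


V = 116.9 * 34.5 * 117.1 = 472270.155 mm^3 = 472.270155 cm^3
Mass = 472.270155 * 5.17 / 1000 = 2.4416367 kg
Cost = 2.4416367 * 208.9 = 510.0579 $


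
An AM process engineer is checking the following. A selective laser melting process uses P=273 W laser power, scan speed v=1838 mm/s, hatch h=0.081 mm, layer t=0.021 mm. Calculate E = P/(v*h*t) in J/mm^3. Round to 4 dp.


E = 273 / (1838*0.081*0.021) = 87.3198 J/mm^3


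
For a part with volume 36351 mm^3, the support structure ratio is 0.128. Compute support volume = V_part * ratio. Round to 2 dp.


V_support = 36351 * 0.128 = 4652.93 mm^3


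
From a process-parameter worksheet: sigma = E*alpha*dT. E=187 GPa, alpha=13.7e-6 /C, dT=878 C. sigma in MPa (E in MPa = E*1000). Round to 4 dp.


sigma = 187*1000 * 13.7e-6 * 878 = 2249.3482 MPa


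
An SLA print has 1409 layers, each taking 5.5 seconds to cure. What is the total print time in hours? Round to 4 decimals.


t = 1409 * 5.5 / 3600 = 2.1526 hrs


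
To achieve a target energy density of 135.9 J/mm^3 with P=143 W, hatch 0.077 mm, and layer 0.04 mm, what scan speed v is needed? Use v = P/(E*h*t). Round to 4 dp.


v = 143 / (135.9*0.077*0.04) = 341.6378 mm/s


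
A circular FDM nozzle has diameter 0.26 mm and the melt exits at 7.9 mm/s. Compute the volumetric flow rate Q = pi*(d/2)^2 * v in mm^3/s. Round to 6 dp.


A = pi*(0.26/2)^2 = 0.05309292 mm^2
Q = 0.05309292 * 7.9 = 0.419434 mm^3/s


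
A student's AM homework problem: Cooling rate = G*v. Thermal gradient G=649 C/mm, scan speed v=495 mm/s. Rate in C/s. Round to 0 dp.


CR = 649 * 495 = 321255 C/s


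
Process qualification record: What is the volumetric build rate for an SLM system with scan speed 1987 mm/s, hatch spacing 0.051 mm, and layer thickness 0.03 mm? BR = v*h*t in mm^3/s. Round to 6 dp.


Rate = 1987 * 0.051 * 0.03 = 3.04011 mm^3/s


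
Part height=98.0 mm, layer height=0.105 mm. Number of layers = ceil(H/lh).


Layers = ceil(98.0/0.105) = 934


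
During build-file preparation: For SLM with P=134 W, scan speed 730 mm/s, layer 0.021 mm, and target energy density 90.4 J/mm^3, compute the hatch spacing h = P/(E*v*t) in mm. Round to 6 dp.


h = 134 / (90.4*730*0.021) = 0.096693 mm


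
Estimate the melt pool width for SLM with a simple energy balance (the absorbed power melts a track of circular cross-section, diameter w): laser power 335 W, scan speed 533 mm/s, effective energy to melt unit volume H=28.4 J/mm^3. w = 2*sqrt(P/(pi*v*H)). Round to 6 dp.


w = 2*sqrt(335/(pi*533*28.4)) = 0.167863 mm


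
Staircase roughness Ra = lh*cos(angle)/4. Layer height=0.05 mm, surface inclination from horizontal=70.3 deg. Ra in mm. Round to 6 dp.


Ra = 0.05 * cos(70.3) / 4 = 0.004214 mm


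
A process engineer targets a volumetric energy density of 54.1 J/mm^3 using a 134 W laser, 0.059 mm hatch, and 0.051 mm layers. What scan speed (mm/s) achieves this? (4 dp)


v = 134 / (54.1*0.059*0.051) = 823.1621 mm/s


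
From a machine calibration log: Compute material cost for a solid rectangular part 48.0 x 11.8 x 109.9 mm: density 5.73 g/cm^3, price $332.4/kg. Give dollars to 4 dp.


V = 48.0 * 11.8 * 109.9 = 62247.36 mm^3 = 62.24736 cm^3
Mass = 62.24736 * 5.73 / 1000 = 0.35667737 kg
Cost = 0.35667737 * 332.4 = 118.5596 $


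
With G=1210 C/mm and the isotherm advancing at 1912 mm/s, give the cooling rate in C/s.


CR = 1210 * 1912 = 2313520 C/s


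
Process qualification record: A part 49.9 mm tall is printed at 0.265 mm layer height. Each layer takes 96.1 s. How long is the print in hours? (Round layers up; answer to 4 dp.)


Layers = ceil(49.9/0.265) = 189
t = 189 * 96.1 / 3600 = 5.0453 hrs


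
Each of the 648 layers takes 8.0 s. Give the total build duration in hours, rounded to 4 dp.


t = 648 * 8.0 / 3600 = 1.44 hrs


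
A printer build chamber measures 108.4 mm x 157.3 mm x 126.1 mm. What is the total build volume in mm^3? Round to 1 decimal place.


V = 108.4 * 157.3 * 126.1 = 2150171.5 mm^3


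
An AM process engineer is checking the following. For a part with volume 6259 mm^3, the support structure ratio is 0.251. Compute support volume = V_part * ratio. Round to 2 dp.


V_support = 6259 * 0.251 = 1571.01 mm^3


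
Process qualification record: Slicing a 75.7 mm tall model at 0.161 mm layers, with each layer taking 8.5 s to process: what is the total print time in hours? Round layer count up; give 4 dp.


Layers = ceil(75.7/0.161) = 471
t = 471 * 8.5 / 3600 = 1.1121 hrs


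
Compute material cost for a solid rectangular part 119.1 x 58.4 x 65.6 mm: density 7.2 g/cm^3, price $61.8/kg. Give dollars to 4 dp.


V = 119.1 * 58.4 * 65.6 = 456276.864 mm^3 = 456.276864 cm^3
Mass = 456.276864 * 7.2 / 1000 = 3.28519342 kg
Cost = 3.28519342 * 61.8 = 203.025 $


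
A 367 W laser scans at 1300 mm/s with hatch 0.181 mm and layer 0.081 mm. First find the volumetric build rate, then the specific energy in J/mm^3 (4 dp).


Build rate = 1300 * 0.181 * 0.081 = 19.0593 mm^3/s
SE = 367 / 19.0593 = 19.2557 J/mm^3


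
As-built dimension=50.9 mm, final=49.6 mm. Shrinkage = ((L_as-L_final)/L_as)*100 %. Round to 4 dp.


Shrinkage = ((50.9-49.6)/50.9)*100 = 2.554 %


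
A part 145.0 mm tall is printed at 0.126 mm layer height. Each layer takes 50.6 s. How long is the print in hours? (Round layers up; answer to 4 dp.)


Layers = ceil(145.0/0.126) = 1151
t = 1151 * 50.6 / 3600 = 16.1779 hrs


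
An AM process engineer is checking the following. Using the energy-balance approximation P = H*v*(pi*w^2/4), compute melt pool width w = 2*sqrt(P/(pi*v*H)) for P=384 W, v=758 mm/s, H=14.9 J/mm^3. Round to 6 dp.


w = 2*sqrt(384/(pi*758*14.9)) = 0.208062 mm


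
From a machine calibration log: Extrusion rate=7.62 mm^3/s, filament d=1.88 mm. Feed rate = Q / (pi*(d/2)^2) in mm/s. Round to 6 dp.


A = pi*(1.88/2)^2 = 2.775911
v = 7.62 / 2.775911 = 2.745045 mm/s


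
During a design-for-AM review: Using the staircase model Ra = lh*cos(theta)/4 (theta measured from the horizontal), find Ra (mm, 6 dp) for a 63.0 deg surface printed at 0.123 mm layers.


Ra = 0.123 * cos(63.0) / 4 = 0.01396 mm


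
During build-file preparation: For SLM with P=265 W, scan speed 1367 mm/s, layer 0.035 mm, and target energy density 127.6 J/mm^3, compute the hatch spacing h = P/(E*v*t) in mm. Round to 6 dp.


h = 265 / (127.6*1367*0.035) = 0.043407 mm


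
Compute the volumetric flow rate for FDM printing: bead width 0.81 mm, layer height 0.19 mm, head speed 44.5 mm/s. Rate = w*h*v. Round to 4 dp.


Rate = 0.81 * 0.19 * 44.5 = 6.8486 mm^3/s


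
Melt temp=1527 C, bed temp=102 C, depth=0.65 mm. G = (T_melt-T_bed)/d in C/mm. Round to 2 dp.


G = (1527-102)/0.65 = 2192.31 C/mm


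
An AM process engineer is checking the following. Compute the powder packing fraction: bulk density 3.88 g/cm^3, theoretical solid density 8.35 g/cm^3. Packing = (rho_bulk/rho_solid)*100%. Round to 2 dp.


Packing = (3.88/8.35)*100 = 46.47 %


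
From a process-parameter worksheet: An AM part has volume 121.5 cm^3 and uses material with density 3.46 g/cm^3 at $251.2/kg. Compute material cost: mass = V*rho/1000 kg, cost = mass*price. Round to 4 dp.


Mass = 121.5*3.46/1000 = 0.42039 kg
Cost = 0.42039 * 251.2 = 105.602 $


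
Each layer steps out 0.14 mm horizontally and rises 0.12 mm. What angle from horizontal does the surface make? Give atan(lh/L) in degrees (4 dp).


angle = atan(0.12/0.14) = 40.6013 degrees


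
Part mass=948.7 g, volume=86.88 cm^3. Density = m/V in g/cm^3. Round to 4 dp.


rho = 948.7 / 86.88 = 10.9197 g/cm^3


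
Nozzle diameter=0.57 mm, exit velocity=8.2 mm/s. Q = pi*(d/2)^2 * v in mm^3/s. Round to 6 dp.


A = pi*(0.57/2)^2 = 0.25517586 mm^2
Q = 0.25517586 * 8.2 = 2.092442 mm^3/s


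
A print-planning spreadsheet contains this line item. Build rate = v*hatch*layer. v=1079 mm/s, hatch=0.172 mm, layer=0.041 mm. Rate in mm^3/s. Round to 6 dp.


Rate = 1079 * 0.172 * 0.041 = 7.609108 mm^3/s


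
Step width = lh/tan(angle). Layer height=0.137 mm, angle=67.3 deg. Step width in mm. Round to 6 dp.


step = 0.137 / tan(67.3) = 0.057308 mm


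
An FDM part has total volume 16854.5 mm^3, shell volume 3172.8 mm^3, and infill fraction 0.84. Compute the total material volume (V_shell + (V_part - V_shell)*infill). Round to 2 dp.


V_infill = (16854.5 - 3172.8) * 0.84 = 11492.63
V_total = 3172.8 + 11492.63 = 14665.43 mm^3


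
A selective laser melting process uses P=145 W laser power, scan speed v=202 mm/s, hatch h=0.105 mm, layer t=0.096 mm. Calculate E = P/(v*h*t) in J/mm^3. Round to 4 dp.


E = 145 / (202*0.105*0.096) = 71.2125 J/mm^3


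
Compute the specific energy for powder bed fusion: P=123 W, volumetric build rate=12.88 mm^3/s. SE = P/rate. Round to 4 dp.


SE = 123 / 12.88 = 9.5497 J/mm^3


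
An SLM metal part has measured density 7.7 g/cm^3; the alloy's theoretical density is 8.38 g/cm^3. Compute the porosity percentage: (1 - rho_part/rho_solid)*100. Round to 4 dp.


Porosity = (1-7.7/8.38)*100 = 8.1146 %


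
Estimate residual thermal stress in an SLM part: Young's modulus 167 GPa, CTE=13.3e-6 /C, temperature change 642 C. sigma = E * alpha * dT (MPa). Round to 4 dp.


sigma = 167*1000 * 13.3e-6 * 642 = 1425.9462 MPa


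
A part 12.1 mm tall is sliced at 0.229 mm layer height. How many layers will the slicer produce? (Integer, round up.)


Layers = ceil(12.1/0.229) = 53


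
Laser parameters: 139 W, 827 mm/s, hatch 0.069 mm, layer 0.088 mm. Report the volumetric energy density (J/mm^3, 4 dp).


E = 139 / (827*0.069*0.088) = 27.6807 J/mm^3


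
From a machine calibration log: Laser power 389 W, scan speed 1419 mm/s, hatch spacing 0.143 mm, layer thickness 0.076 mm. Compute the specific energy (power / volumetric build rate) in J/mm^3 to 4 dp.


Build rate = 1419 * 0.143 * 0.076 = 15.421692 mm^3/s
SE = 389 / 15.421692 = 25.2242 J/mm^3


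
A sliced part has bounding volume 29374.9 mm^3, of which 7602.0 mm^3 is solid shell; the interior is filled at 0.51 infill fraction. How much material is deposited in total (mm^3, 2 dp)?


V_infill = (29374.9 - 7602.0) * 0.51 = 11104.18
V_total = 7602.0 + 11104.18 = 18706.18 mm^3


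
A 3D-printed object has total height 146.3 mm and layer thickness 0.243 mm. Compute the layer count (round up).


Layers = ceil(146.3/0.243) = 603


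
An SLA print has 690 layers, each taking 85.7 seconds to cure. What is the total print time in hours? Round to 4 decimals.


t = 690 * 85.7 / 3600 = 16.4258 hrs


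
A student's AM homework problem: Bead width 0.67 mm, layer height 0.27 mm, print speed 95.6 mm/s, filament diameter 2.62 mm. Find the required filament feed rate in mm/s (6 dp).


Q = 0.67 * 0.27 * 95.6 = 17.29404 mm^3/s
A_fil = pi*(2.62/2)^2 = 5.39128715 mm^2
v_feed = 17.29404 / 5.39128715 = 3.207776 mm/s


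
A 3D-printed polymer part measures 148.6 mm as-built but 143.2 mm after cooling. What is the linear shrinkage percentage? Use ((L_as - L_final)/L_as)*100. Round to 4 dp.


Shrinkage = ((148.6-143.2)/148.6)*100 = 3.6339 %


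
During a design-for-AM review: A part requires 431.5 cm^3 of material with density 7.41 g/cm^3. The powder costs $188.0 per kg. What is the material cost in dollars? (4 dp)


Mass = 431.5*7.41/1000 = 3.197415 kg
Cost = 3.197415 * 188.0 = 601.114 $


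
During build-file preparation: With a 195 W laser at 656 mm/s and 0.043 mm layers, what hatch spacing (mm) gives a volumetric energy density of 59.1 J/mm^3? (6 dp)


h = 195 / (59.1*656*0.043) = 0.11697 mm


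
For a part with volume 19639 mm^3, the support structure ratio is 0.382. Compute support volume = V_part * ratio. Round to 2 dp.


V_support = 19639 * 0.382 = 7502.1 mm^3


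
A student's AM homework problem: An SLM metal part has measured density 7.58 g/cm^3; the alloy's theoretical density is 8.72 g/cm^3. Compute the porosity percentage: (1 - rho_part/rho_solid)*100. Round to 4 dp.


Porosity = (1-7.58/8.72)*100 = 13.0734 %


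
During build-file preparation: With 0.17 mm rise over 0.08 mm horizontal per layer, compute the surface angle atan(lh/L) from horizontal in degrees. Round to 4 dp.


angle = atan(0.17/0.08) = 64.7989 degrees


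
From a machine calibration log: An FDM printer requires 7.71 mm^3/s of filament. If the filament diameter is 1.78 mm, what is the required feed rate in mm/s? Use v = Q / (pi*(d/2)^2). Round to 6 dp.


A = pi*(1.78/2)^2 = 2.488456
v = 7.71 / 2.488456 = 3.098307 mm/s
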